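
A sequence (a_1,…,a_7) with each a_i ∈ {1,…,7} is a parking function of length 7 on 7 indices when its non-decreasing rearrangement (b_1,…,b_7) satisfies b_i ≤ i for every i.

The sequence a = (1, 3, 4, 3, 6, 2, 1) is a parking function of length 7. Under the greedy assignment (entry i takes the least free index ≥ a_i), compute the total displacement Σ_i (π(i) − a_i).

Σπ = 28 ({1..7} each once); Σa = 1+3+4+3+6+2+1 = 20; disp = 28−20 = 8.

8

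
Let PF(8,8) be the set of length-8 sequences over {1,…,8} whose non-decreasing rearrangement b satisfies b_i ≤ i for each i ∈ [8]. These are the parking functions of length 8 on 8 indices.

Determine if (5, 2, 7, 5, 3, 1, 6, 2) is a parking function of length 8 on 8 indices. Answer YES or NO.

Sorted: b = (1, 2, 2, 3, 5, 5, 6, 7).
  b_1=1 ≤ 1
  b_2=2 ≤ 2
  b_3=2 ≤ 3
  b_4=3 ≤ 4
  b_5=5 ≤ 5
  b_6=5 ≤ 6
  b_7=6 ≤ 7
  b_8=7 ≤ 8
All bounds hold ⇒ YES

YES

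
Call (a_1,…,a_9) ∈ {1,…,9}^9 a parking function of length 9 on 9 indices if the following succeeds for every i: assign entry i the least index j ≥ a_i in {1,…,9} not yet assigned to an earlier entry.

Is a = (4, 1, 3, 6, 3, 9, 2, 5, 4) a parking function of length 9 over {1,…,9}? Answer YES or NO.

YES

Sorted: b = (1, 2, 3, 3, 4, 4, 5, 6, 9).
  b_1=1 ≤ 1
  b_2=2 ≤ 2
  b_3=3 ≤ 3
  b_4=3 ≤ 4
  b_5=4 ≤ 5
  b_6=4 ≤ 6
  b_7=5 ≤ 7
  b_8=6 ≤ 8
  b_9=9 ≤ 9
All bounds hold ⇒ YES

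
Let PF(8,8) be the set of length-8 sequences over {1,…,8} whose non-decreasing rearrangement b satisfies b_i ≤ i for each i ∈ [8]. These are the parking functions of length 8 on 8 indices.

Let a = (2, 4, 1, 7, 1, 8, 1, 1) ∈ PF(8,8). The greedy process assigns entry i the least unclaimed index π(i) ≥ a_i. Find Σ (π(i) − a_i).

Σπ(i) = 1+…+8 = 36; Σa = 2+4+1+7+1+8+1+1 = 25; disp = 36−25 = 11.

11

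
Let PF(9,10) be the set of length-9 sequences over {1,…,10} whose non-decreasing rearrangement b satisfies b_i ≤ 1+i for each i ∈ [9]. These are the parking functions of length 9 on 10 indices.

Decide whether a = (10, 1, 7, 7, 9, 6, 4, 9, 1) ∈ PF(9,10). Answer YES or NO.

Rearranged: b = (1, 1, 4, 6, 7, 7, 9, 9, 10).
  b_1=1 ≤ 2
  b_2=1 ≤ 3
  b_3=4 ≤ 4
  b_4=6 > 5
  fails at i=4 ⇒ NO

NO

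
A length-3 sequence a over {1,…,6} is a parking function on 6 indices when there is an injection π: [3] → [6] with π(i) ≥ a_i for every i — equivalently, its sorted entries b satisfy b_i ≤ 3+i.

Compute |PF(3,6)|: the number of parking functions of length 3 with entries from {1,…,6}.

196

|PF| = (6+1−3)·(6+1)^{3−1} = 4×49 = 196 [KW]
E.g. (4,3,6) → sorted (3,4,6): b_i ≤ 3+i ∀i, a PF.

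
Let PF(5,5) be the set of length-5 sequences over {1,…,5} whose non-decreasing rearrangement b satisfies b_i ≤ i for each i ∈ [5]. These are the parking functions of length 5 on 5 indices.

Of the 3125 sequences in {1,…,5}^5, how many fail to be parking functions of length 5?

|PF| = (5+1−5)·(5+1)^{5−1} = 1 · 1296 = 1296
One tuple (5,4,4,4,4) → sorted (4,4,4,4,5): b_1=4>1, not a PF.
5^5 − 1296 = 3125 − 1296 = 1829

1829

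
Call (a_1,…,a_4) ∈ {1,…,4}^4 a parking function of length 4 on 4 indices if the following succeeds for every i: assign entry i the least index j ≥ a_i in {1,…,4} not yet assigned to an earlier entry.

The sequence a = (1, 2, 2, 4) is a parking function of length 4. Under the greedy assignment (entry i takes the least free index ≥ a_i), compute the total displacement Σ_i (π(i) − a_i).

1

Σπ(i) = 1+…+4 = 10; Σa = 1+2+2+4 = 9; disp = 10−9 = 1.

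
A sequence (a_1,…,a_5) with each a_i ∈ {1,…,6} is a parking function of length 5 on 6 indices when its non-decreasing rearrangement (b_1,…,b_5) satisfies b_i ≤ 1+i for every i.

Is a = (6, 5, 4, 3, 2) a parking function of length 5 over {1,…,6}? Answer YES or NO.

Rearranged: b = (2, 3, 4, 5, 6).
  b_1=2 ≤ 2
  b_2=3 ≤ 3
  b_3=4 ≤ 4
  b_4=5 ≤ 5
  b_5=6 ≤ 6
All bounds hold ⇒ YES

YES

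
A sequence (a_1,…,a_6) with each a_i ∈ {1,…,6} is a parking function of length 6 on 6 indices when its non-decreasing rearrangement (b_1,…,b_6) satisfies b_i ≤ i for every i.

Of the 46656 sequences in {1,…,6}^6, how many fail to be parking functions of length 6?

29849

#PF = (7−6)·7^(6−1) = 1·16807 = 16807 (Pollak)
One tuple (6,6,2,5,3,6) → sorted (2,3,5,6,6,6): b_1=2>1, not a PF.
Total 46656; non-PF = 46656−16807 = 29849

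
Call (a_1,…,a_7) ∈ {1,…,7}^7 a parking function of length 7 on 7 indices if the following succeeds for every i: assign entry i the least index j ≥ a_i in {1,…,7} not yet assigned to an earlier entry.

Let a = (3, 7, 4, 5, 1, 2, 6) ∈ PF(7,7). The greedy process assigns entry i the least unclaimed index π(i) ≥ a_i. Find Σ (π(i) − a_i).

Σπ = 7·8/2 = 28 (π permutes [7]); Σa = 3+7+4+5+1+2+6 = 28; disp = 28−28 = 0.

0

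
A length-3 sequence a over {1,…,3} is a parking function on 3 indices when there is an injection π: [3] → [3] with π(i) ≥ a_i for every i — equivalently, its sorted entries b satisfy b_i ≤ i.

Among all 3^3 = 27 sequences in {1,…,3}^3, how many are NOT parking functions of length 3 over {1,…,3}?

11

|PF| = (3+1−3)·(3+1)^{3−1} = 1×16 = 16
Check (3,3,3) → sorted (3,3,3): b_1=3>1, not a PF.
Total 27; non-PF = 27−16 = 11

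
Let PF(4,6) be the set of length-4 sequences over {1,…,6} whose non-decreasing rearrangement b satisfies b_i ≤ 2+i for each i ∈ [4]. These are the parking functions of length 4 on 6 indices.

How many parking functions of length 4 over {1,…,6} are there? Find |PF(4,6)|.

1029

#PF = (6+1−4)·(6+1)^{4−1} = 3×343 = 1029 (Konheim–Weiss)
E.g. (6,2,5,4) → sorted (2,4,5,6): b_i ≤ 2+i ∀i, a PF.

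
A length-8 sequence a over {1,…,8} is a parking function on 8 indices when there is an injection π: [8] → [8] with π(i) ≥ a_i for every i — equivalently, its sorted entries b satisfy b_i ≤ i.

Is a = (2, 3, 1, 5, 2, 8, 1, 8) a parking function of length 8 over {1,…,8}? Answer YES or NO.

NO

Rearranged: b = (1, 1, 2, 2, 3, 5, 8, 8).
  b_1=1 ≤ 1
  b_2=1 ≤ 2
  b_3=2 ≤ 3
  b_4=2 ≤ 4
  b_5=3 ≤ 5
  b_6=5 ≤ 6
  b_7=8 > 7
  fails at i=7 ⇒ NO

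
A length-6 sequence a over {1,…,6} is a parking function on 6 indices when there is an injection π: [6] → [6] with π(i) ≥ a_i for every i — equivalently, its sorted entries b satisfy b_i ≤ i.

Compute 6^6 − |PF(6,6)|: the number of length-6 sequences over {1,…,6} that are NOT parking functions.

29849

Count = 1·7^5 = 1·16807 = 16807 (Konheim–Weiss)
One tuple (4,6,4,6,4,6) → sorted (4,4,4,6,6,6): b_1=4>1, not a PF.
6^6 − 16807 = 46656 − 16807 = 29849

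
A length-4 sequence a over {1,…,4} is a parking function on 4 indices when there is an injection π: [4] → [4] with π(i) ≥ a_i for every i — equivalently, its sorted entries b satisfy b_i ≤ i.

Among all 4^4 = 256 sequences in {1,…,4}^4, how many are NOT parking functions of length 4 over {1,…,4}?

131

Count = 1·5^3 = 1×125 = 125 (Pollak)
E.g. (3,4,4,3) → sorted (3,3,4,4): b_1=3>1, not a PF.
Total 256; non-PF = 256−125 = 131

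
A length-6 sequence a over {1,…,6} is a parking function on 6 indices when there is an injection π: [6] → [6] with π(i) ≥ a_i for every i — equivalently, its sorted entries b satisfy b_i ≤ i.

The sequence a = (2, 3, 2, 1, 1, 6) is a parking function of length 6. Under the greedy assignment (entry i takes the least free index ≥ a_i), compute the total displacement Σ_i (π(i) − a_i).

6

Σπ = 21 ({1..6} each once); Σa = 2+3+2+1+1+6 = 15; disp = 21−15 = 6.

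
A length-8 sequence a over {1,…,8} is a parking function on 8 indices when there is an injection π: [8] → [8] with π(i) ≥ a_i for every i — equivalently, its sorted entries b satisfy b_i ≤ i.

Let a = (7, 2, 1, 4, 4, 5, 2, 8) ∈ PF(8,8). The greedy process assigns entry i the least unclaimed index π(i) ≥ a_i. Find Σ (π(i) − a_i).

3

Σπ = 8·9/2 = 36 (π permutes [8]); Σa = 7+2+1+4+4+5+2+8 = 33; disp = 36−33 = 3.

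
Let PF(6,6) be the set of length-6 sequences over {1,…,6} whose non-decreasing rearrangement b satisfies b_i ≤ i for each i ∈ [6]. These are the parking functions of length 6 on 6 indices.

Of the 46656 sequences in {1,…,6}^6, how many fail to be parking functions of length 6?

29849

#PF = (7−6)·7^(6−1) = 1×16807 = 16807 [KW]
E.g. (6,2,6,1,5,2) → sorted (1,2,2,5,6,6): b_4=5>4, not a PF.
6^6 − 16807 = 46656 − 16807 = 29849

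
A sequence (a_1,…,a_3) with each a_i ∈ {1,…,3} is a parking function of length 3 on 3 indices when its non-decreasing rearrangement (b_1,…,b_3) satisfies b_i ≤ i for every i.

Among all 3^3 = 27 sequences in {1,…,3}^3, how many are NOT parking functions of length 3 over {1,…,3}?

|PF| = (3+1−3)·(3+1)^{3−1} = 1×16 = 16 (Pollak)
One tuple (3,3,3) → sorted (3,3,3): b_1=3>1, not a PF.
So 27 − 16 = 11 fail.

11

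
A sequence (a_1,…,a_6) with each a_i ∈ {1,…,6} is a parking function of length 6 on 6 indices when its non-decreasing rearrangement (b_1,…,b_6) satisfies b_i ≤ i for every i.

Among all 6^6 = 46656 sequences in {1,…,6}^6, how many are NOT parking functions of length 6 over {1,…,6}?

29849

|PF| = (7−6)·7^(6−1) = 1×16807 = 16807 [KW]
Example (3,5,3,6,6,6) → sorted (3,3,5,6,6,6): b_1=3>1, not a PF.
Total 46656; non-PF = 46656−16807 = 29849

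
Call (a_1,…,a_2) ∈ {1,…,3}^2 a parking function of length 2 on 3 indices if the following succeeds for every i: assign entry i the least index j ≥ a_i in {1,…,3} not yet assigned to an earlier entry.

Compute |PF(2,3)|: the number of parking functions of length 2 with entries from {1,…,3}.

|PF| = 2·4^1 = 2·4 = 8 (Konheim–Weiss)
Example (3,2) → sorted (2,3): b_i ≤ 1+i ∀i, a PF.

8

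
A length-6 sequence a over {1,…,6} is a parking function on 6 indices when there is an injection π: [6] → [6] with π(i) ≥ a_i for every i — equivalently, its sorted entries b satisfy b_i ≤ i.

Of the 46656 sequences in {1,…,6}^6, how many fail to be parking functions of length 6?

29849

Count = 1·7^5 = 1·16807 = 16807 [KW]
E.g. (3,6,4,4,4,5) → sorted (3,4,4,4,5,6): b_1=3>1, not a PF.
Total 46656; non-PF = 46656−16807 = 29849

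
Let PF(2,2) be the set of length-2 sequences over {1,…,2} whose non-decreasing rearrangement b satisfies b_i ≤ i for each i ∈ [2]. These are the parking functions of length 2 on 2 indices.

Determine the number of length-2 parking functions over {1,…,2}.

Count = (2−2+1)·(2+1)^(2−1) = 1 · 3 = 3 (Pollak)
Check (1,1) → sorted (1,1): b_i ≤ i ∀i, a PF.

3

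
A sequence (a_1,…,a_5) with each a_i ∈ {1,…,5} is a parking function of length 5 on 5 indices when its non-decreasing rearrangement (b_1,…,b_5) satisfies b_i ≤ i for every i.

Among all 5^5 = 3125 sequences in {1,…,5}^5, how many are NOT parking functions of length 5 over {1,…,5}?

1829

Count = (6−5)·6^(5−1) = 1 · 1296 = 1296
Check (4,5,4,4,4) → sorted (4,4,4,4,5): b_1=4>1, not a PF.
5^5 − 1296 = 3125 − 1296 = 1829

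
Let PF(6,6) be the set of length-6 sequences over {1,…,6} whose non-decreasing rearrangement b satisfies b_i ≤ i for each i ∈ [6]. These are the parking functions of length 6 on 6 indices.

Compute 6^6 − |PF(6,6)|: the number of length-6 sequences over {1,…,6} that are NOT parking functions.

Count = (7−6)·7^(6−1) = 1 · 16807 = 16807
One tuple (2,6,5,4,6,3) → sorted (2,3,4,5,6,6): b_1=2>1, not a PF.
So 46656 − 16807 = 29849 fail.

29849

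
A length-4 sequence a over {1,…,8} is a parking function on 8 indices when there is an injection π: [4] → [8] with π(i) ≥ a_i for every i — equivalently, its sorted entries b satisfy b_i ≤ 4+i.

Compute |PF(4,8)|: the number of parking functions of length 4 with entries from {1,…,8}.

Count = (8−4+1)·(8+1)^(4−1) = 5·729 = 3645
E.g. (8,1,5,5) → sorted (1,5,5,8): b_i ≤ 4+i ∀i, a PF.

3645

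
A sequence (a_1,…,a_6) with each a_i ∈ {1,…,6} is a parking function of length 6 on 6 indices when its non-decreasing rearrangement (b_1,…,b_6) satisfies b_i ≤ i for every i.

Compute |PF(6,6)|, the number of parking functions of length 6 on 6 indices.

16807

|PF(6,6)| = (6−6+1)·(6+1)^(6−1) = 1 · 16807 = 16807
Example (1,4,1,4,2,2) → sorted (1,1,2,2,4,4): b_i ≤ i ∀i, a PF.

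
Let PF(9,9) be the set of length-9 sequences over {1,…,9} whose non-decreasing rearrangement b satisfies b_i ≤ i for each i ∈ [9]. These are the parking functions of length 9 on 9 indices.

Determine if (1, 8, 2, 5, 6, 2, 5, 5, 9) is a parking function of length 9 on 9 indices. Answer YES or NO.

Rearranged: b = (1, 2, 2, 5, 5, 5, 6, 8, 9).
  b_1=1 ≤ 1
  b_2=2 ≤ 2
  b_3=2 ≤ 3
  b_4=5 > 4
  fails at i=4 ⇒ NO

NO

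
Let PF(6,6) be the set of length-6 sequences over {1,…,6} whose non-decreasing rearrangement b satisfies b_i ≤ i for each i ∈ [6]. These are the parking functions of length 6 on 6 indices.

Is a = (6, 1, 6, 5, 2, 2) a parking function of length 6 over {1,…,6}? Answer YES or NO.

Order a: b = (1, 2, 2, 5, 6, 6).
  b_1=1 ≤ 1
  b_2=2 ≤ 2
  b_3=2 ≤ 3
  b_4=5 > 4
  fails at i=4 ⇒ NO

NO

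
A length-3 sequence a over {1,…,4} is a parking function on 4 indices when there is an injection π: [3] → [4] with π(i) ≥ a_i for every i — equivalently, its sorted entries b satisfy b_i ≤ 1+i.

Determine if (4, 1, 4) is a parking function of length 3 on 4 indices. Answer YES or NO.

Order a: b = (1, 4, 4).
  b_1=1 ≤ 2
  b_2=4 > 3
  fails at i=2 ⇒ NO

NO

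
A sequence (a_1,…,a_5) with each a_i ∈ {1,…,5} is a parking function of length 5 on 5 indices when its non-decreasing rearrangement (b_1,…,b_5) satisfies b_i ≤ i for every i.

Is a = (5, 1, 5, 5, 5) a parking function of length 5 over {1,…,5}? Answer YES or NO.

NO

Rearranged: b = (1, 5, 5, 5, 5).
  b_1=1 ≤ 1
  b_2=5 > 2
  fails at i=2 ⇒ NO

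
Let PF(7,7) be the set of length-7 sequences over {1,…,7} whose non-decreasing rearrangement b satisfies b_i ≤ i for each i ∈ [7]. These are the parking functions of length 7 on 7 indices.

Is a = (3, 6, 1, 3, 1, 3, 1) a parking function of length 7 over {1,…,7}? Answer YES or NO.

Rearranged: b = (1, 1, 1, 3, 3, 3, 6).
  b_1=1 ≤ 1
  b_2=1 ≤ 2
  b_3=1 ≤ 3
  b_4=3 ≤ 4
  b_5=3 ≤ 5
  b_6=3 ≤ 6
  b_7=6 ≤ 7
All bounds hold ⇒ YES

YES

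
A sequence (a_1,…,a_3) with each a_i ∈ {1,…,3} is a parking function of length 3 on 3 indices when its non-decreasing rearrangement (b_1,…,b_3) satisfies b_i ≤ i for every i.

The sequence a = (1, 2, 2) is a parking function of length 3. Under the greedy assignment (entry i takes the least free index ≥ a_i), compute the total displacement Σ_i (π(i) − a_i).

1

Σπ(i) = 1+…+3 = 6; Σa = 1+2+2 = 5; disp = 6−5 = 1.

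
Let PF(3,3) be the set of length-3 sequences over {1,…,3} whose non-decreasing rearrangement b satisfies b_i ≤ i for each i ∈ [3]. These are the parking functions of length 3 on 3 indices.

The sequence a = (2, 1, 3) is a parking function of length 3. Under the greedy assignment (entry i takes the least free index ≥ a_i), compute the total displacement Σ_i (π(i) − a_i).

0

Σπ(i) = 1+…+3 = 6; Σa = 2+1+3 = 6; disp = 6−6 = 0.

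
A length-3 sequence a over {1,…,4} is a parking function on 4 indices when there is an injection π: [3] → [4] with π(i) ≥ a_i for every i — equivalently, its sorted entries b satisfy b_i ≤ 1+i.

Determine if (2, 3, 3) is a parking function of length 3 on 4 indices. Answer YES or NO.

Order a: b = (2, 3, 3).
  b_1=2 ≤ 2
  b_2=3 ≤ 3
  b_3=3 ≤ 4
All bounds hold ⇒ YES

YES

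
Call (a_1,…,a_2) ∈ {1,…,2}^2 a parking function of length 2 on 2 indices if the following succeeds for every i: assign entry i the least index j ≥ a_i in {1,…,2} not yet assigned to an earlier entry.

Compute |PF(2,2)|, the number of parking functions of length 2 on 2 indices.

|PF| = (2−2+1)·(2+1)^(2−1) = 1·3 = 3
E.g. (1,1) → sorted (1,1): b_i ≤ i ∀i, a PF.

3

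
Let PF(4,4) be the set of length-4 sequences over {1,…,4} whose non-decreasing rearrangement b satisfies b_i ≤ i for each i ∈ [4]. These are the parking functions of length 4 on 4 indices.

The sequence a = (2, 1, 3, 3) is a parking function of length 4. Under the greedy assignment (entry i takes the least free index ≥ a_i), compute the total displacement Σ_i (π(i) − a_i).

Σπ = 10 ({1..4} each once); Σa = 2+1+3+3 = 9; disp = 10−9 = 1.

1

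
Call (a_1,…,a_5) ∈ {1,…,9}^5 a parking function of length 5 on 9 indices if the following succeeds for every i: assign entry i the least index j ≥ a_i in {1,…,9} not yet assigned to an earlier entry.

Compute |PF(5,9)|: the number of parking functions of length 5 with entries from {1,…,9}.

#PF = (9+1−5)·(9+1)^{5−1} = 5 · 10000 = 50000 (Konheim–Weiss)
Example (4,7,6,3,7) → sorted (3,4,6,7,7): b_i ≤ 4+i ∀i, a PF.

50000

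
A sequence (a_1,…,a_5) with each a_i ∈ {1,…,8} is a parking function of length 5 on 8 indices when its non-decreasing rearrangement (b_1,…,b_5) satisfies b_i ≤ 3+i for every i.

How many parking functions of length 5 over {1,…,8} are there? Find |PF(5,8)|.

26244

|PF| = (8−5+1)·(8+1)^(5−1) = 4 · 6561 = 26244 [KW]
One tuple (2,2,3,4,5) → sorted (2,2,3,4,5): b_i ≤ 3+i ∀i, a PF.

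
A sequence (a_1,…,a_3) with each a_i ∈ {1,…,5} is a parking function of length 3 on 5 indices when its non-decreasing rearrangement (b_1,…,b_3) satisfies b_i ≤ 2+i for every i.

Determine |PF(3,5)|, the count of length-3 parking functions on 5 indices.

108

#PF = (5+1−3)·(5+1)^{3−1} = 3·36 = 108
Check (1,4,3) → sorted (1,3,4): b_i ≤ 2+i ∀i, a PF.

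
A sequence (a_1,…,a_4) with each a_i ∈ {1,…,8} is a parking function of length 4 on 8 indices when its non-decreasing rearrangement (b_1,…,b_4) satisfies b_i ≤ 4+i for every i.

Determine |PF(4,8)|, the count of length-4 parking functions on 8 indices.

|PF| = (8−4+1)·(8+1)^(4−1) = 5·729 = 3645 (Konheim–Weiss)
One tuple (6,5,8,6) → sorted (5,6,6,8): b_i ≤ 4+i ∀i, a PF.

3645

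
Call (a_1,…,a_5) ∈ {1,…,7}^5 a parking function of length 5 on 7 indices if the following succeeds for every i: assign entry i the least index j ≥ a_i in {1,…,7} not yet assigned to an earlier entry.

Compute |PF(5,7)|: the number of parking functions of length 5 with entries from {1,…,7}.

|PF| = (7−5+1)·(7+1)^(5−1) = 3×4096 = 12288
Check (3,2,6,2,1) → sorted (1,2,2,3,6): b_i ≤ 2+i ∀i, a PF.

12288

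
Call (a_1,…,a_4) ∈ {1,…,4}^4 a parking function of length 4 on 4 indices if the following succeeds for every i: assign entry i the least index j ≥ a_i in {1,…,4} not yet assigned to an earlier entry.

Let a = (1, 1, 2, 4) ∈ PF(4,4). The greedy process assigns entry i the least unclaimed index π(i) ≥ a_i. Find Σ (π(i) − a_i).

Σπ(i) = 1+…+4 = 10; Σa = 1+1+2+4 = 8; disp = 10−8 = 2.

2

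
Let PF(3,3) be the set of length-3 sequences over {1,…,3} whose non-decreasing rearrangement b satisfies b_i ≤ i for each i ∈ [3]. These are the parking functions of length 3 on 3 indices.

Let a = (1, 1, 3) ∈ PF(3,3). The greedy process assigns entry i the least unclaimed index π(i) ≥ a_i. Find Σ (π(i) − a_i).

1

Σπ = 3·4/2 = 6 (π permutes [3]); Σa = 1+1+3 = 5; disp = 6−5 = 1.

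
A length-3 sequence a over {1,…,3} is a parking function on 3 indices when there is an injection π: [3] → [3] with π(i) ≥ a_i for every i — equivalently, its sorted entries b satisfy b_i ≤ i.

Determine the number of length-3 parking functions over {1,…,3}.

Count = 1·4^2 = 1 · 16 = 16 (Konheim–Weiss)
Check (1,1,1) → sorted (1,1,1): b_i ≤ i ∀i, a PF.

16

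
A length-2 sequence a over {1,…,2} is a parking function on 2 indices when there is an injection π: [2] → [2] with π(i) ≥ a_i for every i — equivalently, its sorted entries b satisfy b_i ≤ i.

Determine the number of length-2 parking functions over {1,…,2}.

#PF = 1·3^1 = 1·3 = 3 (Konheim–Weiss)
Check (1,1) → sorted (1,1): b_i ≤ i ∀i, a PF.

3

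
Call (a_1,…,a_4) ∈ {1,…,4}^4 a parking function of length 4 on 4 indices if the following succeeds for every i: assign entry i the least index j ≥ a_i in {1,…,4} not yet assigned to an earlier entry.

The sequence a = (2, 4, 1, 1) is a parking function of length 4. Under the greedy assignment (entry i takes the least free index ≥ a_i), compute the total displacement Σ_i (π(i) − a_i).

2

Σπ(i) = 1+…+4 = 10; Σa = 2+4+1+1 = 8; disp = 10−8 = 2.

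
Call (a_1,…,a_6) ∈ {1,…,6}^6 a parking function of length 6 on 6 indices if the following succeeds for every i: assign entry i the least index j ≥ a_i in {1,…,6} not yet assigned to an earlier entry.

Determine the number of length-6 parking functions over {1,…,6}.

#PF = 1·7^5 = 1×16807 = 16807 [KW]
Check (4,5,1,5,3,2) → sorted (1,2,3,4,5,5): b_i ≤ i ∀i, a PF.

16807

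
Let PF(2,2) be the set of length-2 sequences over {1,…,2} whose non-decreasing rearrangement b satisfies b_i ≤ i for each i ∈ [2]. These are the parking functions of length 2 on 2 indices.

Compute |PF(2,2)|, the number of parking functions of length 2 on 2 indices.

|PF| = (2−2+1)·(2+1)^(2−1) = 1·3 = 3 (Pollak)
Check (1,2) → sorted (1,2): b_i ≤ i ∀i, a PF.

3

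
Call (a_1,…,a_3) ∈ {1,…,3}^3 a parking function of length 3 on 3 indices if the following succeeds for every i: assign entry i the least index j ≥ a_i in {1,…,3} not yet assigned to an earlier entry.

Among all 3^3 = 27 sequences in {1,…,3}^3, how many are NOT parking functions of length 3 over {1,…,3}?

11

|PF(3,3)| = 1·4^2 = 1×16 = 16 (Konheim–Weiss)
E.g. (2,2,3) → sorted (2,2,3): b_1=2>1, not a PF.
Total 27; non-PF = 27−16 = 11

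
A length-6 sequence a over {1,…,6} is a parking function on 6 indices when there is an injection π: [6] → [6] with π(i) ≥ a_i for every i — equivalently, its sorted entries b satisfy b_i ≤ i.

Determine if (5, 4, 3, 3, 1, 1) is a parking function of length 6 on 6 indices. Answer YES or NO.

YES

Sorted: b = (1, 1, 3, 3, 4, 5).
  b_1=1 ≤ 1
  b_2=1 ≤ 2
  b_3=3 ≤ 3
  b_4=3 ≤ 4
  b_5=4 ≤ 5
  b_6=5 ≤ 6
All bounds hold ⇒ YES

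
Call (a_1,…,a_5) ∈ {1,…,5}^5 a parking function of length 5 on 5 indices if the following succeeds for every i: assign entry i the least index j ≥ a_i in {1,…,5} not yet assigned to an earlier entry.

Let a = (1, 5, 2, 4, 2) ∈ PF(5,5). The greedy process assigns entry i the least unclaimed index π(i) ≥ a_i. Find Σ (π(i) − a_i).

Σπ = 5·6/2 = 15 (π permutes [5]); Σa = 1+5+2+4+2 = 14; disp = 15−14 = 1.

1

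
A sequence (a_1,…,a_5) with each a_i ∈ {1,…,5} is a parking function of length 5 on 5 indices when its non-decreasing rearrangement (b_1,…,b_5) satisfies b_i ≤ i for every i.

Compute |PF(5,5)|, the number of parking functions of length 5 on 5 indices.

#PF = (5−5+1)·(5+1)^(5−1) = 1·1296 = 1296
Check (5,3,3,1,1) → sorted (1,1,3,3,5): b_i ≤ i ∀i, a PF.

1296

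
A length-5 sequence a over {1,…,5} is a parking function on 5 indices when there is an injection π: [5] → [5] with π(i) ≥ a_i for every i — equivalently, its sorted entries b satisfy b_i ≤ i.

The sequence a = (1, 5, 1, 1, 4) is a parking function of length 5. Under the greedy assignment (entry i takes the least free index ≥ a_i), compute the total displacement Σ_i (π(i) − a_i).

Σπ = 15 ({1..5} each once); Σa = 1+5+1+1+4 = 12; disp = 15−12 = 3.

3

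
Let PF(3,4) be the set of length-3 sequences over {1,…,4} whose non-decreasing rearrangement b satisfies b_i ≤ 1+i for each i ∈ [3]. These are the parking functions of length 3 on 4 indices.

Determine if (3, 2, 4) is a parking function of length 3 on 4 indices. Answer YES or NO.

Order a: b = (2, 3, 4).
  b_1=2 ≤ 2
  b_2=3 ≤ 3
  b_3=4 ≤ 4
All bounds hold ⇒ YES

YES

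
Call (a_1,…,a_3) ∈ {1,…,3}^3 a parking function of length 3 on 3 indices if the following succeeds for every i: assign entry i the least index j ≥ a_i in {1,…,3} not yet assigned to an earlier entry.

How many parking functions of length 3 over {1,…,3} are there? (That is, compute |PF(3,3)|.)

16

|PF(3,3)| = (3−3+1)·(3+1)^(3−1) = 1·16 = 16 [KW]
Example (3,2,1) → sorted (1,2,3): b_i ≤ i ∀i, a PF.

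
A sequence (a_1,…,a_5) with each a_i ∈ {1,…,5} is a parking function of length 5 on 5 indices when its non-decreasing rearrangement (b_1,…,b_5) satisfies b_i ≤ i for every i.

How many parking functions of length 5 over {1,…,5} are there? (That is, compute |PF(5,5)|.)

1296

|PF| = 1·6^4 = 1 · 1296 = 1296
One tuple (1,1,2,2,5) → sorted (1,1,2,2,5): b_i ≤ i ∀i, a PF.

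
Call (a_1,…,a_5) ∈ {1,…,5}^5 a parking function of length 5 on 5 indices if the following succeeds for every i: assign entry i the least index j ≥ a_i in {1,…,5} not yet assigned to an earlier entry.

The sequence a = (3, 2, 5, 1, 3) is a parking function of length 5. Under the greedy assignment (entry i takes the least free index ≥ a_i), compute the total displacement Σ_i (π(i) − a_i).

1

Σπ(i) = 1+…+5 = 15; Σa = 3+2+5+1+3 = 14; disp = 15−14 = 1.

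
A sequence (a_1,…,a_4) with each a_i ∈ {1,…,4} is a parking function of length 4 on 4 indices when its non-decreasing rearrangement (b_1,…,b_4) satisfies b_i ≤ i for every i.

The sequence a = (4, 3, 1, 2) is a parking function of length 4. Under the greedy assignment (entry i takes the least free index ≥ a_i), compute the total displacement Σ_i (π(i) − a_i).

0

Σπ = 10 ({1..4} each once); Σa = 4+3+1+2 = 10; disp = 10−10 = 0.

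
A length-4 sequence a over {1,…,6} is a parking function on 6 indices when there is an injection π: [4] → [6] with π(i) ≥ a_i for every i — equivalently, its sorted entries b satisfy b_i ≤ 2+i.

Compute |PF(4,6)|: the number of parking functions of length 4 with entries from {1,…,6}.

Count = (6+1−4)·(6+1)^{4−1} = 3·343 = 1029 (Konheim–Weiss)
Check (4,4,3,6) → sorted (3,4,4,6): b_i ≤ 2+i ∀i, a PF.

1029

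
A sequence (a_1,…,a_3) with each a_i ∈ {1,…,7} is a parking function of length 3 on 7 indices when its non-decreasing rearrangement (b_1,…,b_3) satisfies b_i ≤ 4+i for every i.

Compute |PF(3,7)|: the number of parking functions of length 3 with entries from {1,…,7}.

|PF| = (7−3+1)·(7+1)^(3−1) = 5×64 = 320 (Pollak)
E.g. (7,1,6) → sorted (1,6,7): b_i ≤ 4+i ∀i, a PF.

320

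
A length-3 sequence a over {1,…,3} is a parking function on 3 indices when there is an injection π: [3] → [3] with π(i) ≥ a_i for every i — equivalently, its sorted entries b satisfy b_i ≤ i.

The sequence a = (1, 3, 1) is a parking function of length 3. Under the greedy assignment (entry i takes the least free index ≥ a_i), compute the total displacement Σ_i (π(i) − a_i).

1

Σπ = 3·4/2 = 6 (π permutes [3]); Σa = 1+3+1 = 5; disp = 6−5 = 1.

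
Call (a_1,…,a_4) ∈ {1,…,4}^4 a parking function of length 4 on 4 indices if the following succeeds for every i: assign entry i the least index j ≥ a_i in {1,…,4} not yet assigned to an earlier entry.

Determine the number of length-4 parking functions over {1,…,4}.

125

|PF(4,4)| = (4+1−4)·(4+1)^{4−1} = 1×125 = 125 (Konheim–Weiss)
E.g. (1,1,2,2) → sorted (1,1,2,2): b_i ≤ i ∀i, a PF.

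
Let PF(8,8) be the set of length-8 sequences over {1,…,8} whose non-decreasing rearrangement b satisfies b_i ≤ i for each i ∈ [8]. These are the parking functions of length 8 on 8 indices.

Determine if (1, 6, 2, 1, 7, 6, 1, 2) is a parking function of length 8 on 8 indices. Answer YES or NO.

Sorted: b = (1, 1, 1, 2, 2, 6, 6, 7).
  b_1=1 ≤ 1
  b_2=1 ≤ 2
  b_3=1 ≤ 3
  b_4=2 ≤ 4
  b_5=2 ≤ 5
  b_6=6 ≤ 6
  b_7=6 ≤ 7
  b_8=7 ≤ 8
All bounds hold ⇒ YES

YES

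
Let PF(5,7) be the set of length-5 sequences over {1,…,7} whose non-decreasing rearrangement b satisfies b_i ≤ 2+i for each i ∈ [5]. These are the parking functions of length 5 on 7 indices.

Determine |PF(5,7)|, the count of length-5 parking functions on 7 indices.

12288

Count = 3·8^4 = 3 · 4096 = 12288 [KW]
Example (2,3,5,3,1) → sorted (1,2,3,3,5): b_i ≤ 2+i ∀i, a PF.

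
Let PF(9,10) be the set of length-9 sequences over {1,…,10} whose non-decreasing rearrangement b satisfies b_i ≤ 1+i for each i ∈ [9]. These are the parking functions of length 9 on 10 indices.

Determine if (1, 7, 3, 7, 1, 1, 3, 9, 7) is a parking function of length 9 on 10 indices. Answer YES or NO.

YES

Sorted: b = (1, 1, 1, 3, 3, 7, 7, 7, 9).
  b_1=1 ≤ 2
  b_2=1 ≤ 3
  b_3=1 ≤ 4
  b_4=3 ≤ 5
  b_5=3 ≤ 6
  b_6=7 ≤ 7
  b_7=7 ≤ 8
  b_8=7 ≤ 9
  b_9=9 ≤ 10
All bounds hold ⇒ YES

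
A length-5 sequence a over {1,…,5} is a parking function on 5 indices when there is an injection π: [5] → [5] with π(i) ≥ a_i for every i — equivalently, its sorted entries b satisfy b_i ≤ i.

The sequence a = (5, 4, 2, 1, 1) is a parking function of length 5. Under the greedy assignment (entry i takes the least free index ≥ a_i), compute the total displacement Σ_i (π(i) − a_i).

2

Σπ = 5·6/2 = 15 (π permutes [5]); Σa = 5+4+2+1+1 = 13; disp = 15−13 = 2.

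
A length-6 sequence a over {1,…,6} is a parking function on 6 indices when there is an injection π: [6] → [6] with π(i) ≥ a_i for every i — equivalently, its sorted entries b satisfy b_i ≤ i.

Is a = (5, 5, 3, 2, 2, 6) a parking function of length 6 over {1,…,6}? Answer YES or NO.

NO

Rearranged: b = (2, 2, 3, 5, 5, 6).
  b_1=2 > 1
  fails at i=1 ⇒ NO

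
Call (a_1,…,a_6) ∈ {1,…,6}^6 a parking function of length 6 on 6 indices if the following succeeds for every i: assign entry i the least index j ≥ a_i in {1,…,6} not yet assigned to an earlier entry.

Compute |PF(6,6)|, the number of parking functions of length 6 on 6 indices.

16807

#PF = (6+1−6)·(6+1)^{6−1} = 1×16807 = 16807
E.g. (2,2,1,4,4,4) → sorted (1,2,2,4,4,4): b_i ≤ i ∀i, a PF.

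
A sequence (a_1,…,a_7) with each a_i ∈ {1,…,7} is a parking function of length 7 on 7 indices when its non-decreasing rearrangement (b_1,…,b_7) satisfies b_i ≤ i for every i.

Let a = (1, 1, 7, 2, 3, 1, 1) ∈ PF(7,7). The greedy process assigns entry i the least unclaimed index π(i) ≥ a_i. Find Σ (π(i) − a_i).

Σπ = 7·8/2 = 28 (π permutes [7]); Σa = 1+1+7+2+3+1+1 = 16; disp = 28−16 = 12.

12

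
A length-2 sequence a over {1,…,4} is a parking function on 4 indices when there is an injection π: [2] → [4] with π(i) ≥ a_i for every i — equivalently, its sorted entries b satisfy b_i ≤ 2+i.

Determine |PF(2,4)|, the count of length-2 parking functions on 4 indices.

|PF| = (4−2+1)·(4+1)^(2−1) = 3×5 = 15
Example (2,2) → sorted (2,2): b_i ≤ 2+i ∀i, a PF.

15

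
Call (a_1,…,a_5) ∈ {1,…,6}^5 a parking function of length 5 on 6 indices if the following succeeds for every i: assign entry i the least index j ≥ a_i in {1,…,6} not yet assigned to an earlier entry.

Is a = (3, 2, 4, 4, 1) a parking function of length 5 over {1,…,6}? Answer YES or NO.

Order a: b = (1, 2, 3, 4, 4).
  b_1=1 ≤ 2
  b_2=2 ≤ 3
  b_3=3 ≤ 4
  b_4=4 ≤ 5
  b_5=4 ≤ 6
All bounds hold ⇒ YES

YES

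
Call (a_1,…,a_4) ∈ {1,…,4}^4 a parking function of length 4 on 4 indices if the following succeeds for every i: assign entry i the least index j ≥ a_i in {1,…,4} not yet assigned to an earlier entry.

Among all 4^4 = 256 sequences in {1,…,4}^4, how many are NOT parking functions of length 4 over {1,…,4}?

Count = (4+1−4)·(4+1)^{4−1} = 1×125 = 125 [KW]
Example (4,3,2,4) → sorted (2,3,4,4): b_1=2>1, not a PF.
4^4 − 125 = 256 − 125 = 131

131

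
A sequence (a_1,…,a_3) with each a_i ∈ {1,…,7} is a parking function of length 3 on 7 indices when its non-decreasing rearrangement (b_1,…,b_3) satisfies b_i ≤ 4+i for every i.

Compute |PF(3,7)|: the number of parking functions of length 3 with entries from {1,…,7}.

#PF = (7+1−3)·(7+1)^{3−1} = 5·64 = 320 (Konheim–Weiss)
Example (1,4,7) → sorted (1,4,7): b_i ≤ 4+i ∀i, a PF.

320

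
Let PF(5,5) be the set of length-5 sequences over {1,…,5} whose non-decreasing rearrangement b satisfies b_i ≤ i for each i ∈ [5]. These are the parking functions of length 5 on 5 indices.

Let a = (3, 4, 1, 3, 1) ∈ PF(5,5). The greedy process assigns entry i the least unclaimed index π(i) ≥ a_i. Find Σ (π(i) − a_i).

3

Σπ = 15 ({1..5} each once); Σa = 3+4+1+3+1 = 12; disp = 15−12 = 3.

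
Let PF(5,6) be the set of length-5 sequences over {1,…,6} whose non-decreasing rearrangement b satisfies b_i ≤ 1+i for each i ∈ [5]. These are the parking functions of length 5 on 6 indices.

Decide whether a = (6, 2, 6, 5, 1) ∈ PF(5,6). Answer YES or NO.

NO

Rearranged: b = (1, 2, 5, 6, 6).
  b_1=1 ≤ 2
  b_2=2 ≤ 3
  b_3=5 > 4
  fails at i=3 ⇒ NO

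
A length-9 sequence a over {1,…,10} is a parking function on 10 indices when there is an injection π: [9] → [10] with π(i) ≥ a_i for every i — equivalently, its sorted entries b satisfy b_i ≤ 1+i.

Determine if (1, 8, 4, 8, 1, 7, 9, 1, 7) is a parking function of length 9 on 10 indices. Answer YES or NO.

Order a: b = (1, 1, 1, 4, 7, 7, 8, 8, 9).
  b_1=1 ≤ 2
  b_2=1 ≤ 3
  b_3=1 ≤ 4
  b_4=4 ≤ 5
  b_5=7 > 6
  fails at i=5 ⇒ NO

NO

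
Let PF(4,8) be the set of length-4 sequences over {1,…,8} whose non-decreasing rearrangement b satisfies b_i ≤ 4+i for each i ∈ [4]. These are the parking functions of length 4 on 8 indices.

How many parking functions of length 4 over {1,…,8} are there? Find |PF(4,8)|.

Count = (8−4+1)·(8+1)^(4−1) = 5×729 = 3645 (Konheim–Weiss)
One tuple (3,6,3,2) → sorted (2,3,3,6): b_i ≤ 4+i ∀i, a PF.

3645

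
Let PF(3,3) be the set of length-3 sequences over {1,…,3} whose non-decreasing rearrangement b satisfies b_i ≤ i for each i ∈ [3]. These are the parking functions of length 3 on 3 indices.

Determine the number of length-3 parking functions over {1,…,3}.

16

#PF = (3+1−3)·(3+1)^{3−1} = 1×16 = 16 (Konheim–Weiss)
E.g. (2,2,1) → sorted (1,2,2): b_i ≤ i ∀i, a PF.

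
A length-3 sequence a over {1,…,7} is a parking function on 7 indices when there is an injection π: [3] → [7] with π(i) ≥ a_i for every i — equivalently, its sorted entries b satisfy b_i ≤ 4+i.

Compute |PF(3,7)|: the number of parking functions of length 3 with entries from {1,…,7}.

320

|PF(3,7)| = (7+1−3)·(7+1)^{3−1} = 5×64 = 320
E.g. (6,4,7) → sorted (4,6,7): b_i ≤ 4+i ∀i, a PF.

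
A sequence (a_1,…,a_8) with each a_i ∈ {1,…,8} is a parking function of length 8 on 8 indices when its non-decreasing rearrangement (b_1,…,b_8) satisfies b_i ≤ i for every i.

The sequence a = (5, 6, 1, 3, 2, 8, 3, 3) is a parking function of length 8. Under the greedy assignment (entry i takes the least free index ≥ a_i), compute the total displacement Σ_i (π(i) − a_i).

5

Σπ = 8·9/2 = 36 (π permutes [8]); Σa = 5+6+1+3+2+8+3+3 = 31; disp = 36−31 = 5.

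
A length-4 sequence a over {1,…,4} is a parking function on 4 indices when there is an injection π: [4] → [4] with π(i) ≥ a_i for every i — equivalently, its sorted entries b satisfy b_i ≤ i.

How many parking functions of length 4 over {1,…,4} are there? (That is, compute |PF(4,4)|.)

|PF| = (4−4+1)·(4+1)^(4−1) = 1·125 = 125 (Pollak)
E.g. (1,1,1,1) → sorted (1,1,1,1): b_i ≤ i ∀i, a PF.

125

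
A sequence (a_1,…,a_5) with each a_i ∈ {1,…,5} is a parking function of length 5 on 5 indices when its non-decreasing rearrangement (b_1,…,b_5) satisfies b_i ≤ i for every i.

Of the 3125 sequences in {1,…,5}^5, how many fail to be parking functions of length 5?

|PF| = 1·6^4 = 1·1296 = 1296 (Konheim–Weiss)
One tuple (5,4,1,5,1) → sorted (1,1,4,5,5): b_3=4>3, not a PF.
5^5 − 1296 = 3125 − 1296 = 1829

1829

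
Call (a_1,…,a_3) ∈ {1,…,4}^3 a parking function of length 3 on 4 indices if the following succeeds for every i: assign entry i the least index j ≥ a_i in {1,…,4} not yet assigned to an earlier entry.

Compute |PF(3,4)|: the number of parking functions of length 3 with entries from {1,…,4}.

#PF = (5−3)·5^(3−1) = 2 · 25 = 50 (Pollak)
Check (2,1,2) → sorted (1,2,2): b_i ≤ 1+i ∀i, a PF.

50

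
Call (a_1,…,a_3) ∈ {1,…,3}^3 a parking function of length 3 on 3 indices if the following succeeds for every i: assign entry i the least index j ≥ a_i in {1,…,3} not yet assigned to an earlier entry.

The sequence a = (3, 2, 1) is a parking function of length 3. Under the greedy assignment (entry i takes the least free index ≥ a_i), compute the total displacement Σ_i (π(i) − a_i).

Σπ = 6 ({1..3} each once); Σa = 3+2+1 = 6; disp = 6−6 = 0.

0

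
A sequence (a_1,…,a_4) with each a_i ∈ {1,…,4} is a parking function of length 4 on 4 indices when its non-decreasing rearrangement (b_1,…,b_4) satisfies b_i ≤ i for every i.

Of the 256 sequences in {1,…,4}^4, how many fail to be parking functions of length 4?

131

Count = 1·5^3 = 1·125 = 125 (Konheim–Weiss)
Check (4,4,4,2) → sorted (2,4,4,4): b_1=2>1, not a PF.
So 256 − 125 = 131 fail.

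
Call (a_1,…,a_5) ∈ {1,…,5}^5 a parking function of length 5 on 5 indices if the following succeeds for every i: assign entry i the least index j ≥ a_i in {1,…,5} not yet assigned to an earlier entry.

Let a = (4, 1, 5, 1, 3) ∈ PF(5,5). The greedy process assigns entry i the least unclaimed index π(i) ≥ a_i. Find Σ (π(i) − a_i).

Σπ = 5·6/2 = 15 (π permutes [5]); Σa = 4+1+5+1+3 = 14; disp = 15−14 = 1.

1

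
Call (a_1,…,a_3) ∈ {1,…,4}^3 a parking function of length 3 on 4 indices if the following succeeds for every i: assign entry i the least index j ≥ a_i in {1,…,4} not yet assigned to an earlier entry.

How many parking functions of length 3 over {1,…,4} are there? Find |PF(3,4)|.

|PF(3,4)| = (5−3)·5^(3−1) = 2 · 25 = 50 (Konheim–Weiss)
Example (4,1,1) → sorted (1,1,4): b_i ≤ 1+i ∀i, a PF.

50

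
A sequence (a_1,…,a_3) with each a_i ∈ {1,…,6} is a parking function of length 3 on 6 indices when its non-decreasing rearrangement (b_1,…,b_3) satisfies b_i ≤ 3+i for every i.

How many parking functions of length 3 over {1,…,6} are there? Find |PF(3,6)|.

196

|PF(3,6)| = (7−3)·7^(3−1) = 4·49 = 196 [KW]
Example (2,5,6) → sorted (2,5,6): b_i ≤ 3+i ∀i, a PF.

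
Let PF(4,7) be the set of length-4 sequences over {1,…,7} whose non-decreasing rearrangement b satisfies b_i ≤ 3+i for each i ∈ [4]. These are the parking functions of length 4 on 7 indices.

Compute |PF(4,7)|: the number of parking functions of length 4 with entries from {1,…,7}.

Count = (8−4)·8^(4−1) = 4×512 = 2048 (Pollak)
Check (1,3,6,7) → sorted (1,3,6,7): b_i ≤ 3+i ∀i, a PF.

2048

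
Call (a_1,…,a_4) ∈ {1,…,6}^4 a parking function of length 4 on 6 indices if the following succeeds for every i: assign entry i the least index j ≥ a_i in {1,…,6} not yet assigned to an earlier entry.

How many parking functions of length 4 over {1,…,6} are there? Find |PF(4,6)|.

1029

|PF(4,6)| = 3·7^3 = 3×343 = 1029 (Konheim–Weiss)
Example (2,5,4,3) → sorted (2,3,4,5): b_i ≤ 2+i ∀i, a PF.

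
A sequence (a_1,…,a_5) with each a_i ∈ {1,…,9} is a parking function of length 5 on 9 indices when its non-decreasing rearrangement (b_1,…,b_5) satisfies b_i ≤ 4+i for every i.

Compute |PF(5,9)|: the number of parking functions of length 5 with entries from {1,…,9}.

|PF(5,9)| = (9−5+1)·(9+1)^(5−1) = 5 · 10000 = 50000 (Konheim–Weiss)
One tuple (4,4,1,4,9) → sorted (1,4,4,4,9): b_i ≤ 4+i ∀i, a PF.

50000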